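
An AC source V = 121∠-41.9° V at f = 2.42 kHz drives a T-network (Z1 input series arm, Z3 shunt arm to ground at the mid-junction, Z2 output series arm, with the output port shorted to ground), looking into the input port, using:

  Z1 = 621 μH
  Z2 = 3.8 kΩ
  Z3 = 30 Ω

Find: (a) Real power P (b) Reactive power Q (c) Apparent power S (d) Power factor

Step 1 — Angular frequency: ω = 2π·f = 2π·2420 = 1.521e+04 rad/s.
Step 2 — Component impedances:
  Z1: Z = jωL = j·1.521e+04·0.000621 = 0 + j9.442 Ω
  Z2: Z = R = 3800 Ω
  Z3: Z = R = 30 Ω
Step 3 — With the output port shorted to ground, the output series arm Z2 runs from the junction to ground; the shunt arm Z3 also runs from the junction to ground. They appear in parallel: Z3 || Z2 = 29.77 Ω.
Step 4 — Series with input arm Z1: Z_in = Z1 + (Z3 || Z2) = 29.77 + j9.442 Ω = 31.23∠17.6° Ω.
Step 5 — Source phasor: V = 121∠-41.9° V = 90.06 - j80.81 V.
Step 6 — Current: I = V / Z = 1.967 - j3.339 A = 3.875∠-59.5° A.
Step 7 — Complex power: S = V·I* = 446.9 + j141.8 VA.
Step 8 — Real power: P = Re(S) = 446.9 W.
Step 9 — Reactive power: Q = Im(S) = 141.8 VAR.
Step 10 — Apparent power: |S| = 468.9 VA.
Step 11 — Power factor: PF = P/|S| = 0.9532 (lagging).

(a) P = 446.9 W  (b) Q = 141.8 VAR  (c) S = 468.9 VA  (d) PF = 0.9532 (lagging)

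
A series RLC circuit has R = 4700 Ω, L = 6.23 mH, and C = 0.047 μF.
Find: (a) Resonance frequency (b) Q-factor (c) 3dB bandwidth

Step 1 — Resonance condition Im(Z)=0 gives ω₀ = 1/√(LC).
Step 2 — ω₀ = 1/√(0.00623·4.7e-08) = 5.844e+04 rad/s.
Step 3 — f₀ = ω₀/(2π) = 9301 Hz.
Step 4 — Series Q: Q = ω₀L/R = 5.844e+04·0.00623/4700 = 0.07746.
Step 5 — 3dB bandwidth: Δω = ω₀/Q = 7.544e+05 rad/s; BW = Δω/(2π) = 1.201e+05 Hz.

(a) f₀ = 9301 Hz  (b) Q = 0.07746  (c) BW = 1.201e+05 Hz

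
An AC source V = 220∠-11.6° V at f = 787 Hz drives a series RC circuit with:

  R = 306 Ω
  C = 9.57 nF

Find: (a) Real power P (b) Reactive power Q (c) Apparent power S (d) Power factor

Step 1 — Angular frequency: ω = 2π·f = 2π·787 = 4945 rad/s.
Step 2 — Component impedances:
  R: Z = R = 306 Ω
  C: Z = 1/(jωC) = -j/(ω·C) = 0 - j2.113e+04 Ω
Step 3 — Series combination: Z_total = R + C = 306 - j2.113e+04 Ω = 2.113e+04∠-89.2° Ω.
Step 4 — Source phasor: V = 220∠-11.6° V = 215.5 - j44.24 V.
Step 5 — Current: I = V / Z = 0.002241 + j0.01017 A = 0.01041∠77.6° A.
Step 6 — Complex power: S = V·I* = 0.03316 - j2.29 VA.
Step 7 — Real power: P = Re(S) = 0.03316 W.
Step 8 — Reactive power: Q = Im(S) = -2.29 VAR.
Step 9 — Apparent power: |S| = 2.29 VA.
Step 10 — Power factor: PF = P/|S| = 0.01448 (leading).

(a) P = 0.03316 W  (b) Q = -2.29 VAR  (c) S = 2.29 VA  (d) PF = 0.01448 (leading)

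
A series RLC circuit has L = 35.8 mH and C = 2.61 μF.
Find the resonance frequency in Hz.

Step 1 — Resonance condition Im(Z)=0 gives ω₀ = 1/√(LC).
Step 2 — ω₀ = 1/√(0.0358·2.61e-06) = 3271 rad/s.
Step 3 — f₀ = ω₀/(2π) = 520.7 Hz.

f₀ = 520.7 Hz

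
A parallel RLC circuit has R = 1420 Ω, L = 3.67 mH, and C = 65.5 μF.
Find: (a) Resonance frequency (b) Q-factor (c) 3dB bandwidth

Step 1 — Resonance: ω₀ = 1/√(LC) = 1/√(0.00367·6.55e-05) = 2040 rad/s.
Step 2 — f₀ = ω₀/(2π) = 324.6 Hz.
Step 3 — Parallel Q: Q = R/(ω₀L) = 1420/(2040·0.00367) = 189.7.
Step 4 — Bandwidth: Δω = ω₀/Q = 10.75 rad/s; BW = Δω/(2π) = 1.711 Hz.

(a) f₀ = 324.6 Hz  (b) Q = 189.7  (c) BW = 1.711 Hz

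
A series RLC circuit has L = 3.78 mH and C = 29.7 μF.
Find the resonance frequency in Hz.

Step 1 — Resonance condition Im(Z)=0 gives ω₀ = 1/√(LC).
Step 2 — ω₀ = 1/√(0.00378·2.97e-05) = 2985 rad/s.
Step 3 — f₀ = ω₀/(2π) = 475 Hz.

f₀ = 475 Hz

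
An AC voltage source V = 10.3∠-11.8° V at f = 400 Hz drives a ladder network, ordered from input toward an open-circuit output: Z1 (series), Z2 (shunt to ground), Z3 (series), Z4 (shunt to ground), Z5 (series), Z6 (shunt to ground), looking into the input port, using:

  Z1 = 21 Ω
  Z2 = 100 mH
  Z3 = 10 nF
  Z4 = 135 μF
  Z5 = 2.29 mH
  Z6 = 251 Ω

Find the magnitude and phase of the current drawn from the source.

Step 1 — Angular frequency: ω = 2π·f = 2π·400 = 2513 rad/s.
Step 2 — Component impedances:
  Z1: Z = R = 21 Ω
  Z2: Z = jωL = j·2513·0.1 = 0 + j251.3 Ω
  Z3: Z = 1/(jωC) = -j/(ω·C) = 0 - j3.979e+04 Ω
  Z4: Z = 1/(jωC) = -j/(ω·C) = 0 - j2.947 Ω
  Z5: Z = jωL = j·2513·0.00229 = 0 + j5.755 Ω
  Z6: Z = R = 251 Ω
Step 3 — Ladder network (open output): work backward from the far end, alternating series and parallel combinations. Z_in = 21 + j252.9 Ω = 253.8∠85.3° Ω.
Step 4 — Source phasor: V = 10.3∠-11.8° V = 10.08 - j2.106 V.
Step 5 — Ohm's law: I = V / Z_total = (10.08 - j2.106) / (21 + j252.9) = -0.004984 - j0.04028 A.
Step 6 — Convert to polar: |I| = 0.04058 A, ∠I = -97.1°.

I = 0.04058∠-97.1° A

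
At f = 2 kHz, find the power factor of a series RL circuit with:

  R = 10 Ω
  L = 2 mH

Step 1 — Angular frequency: ω = 2π·f = 2π·2000 = 1.257e+04 rad/s.
Step 2 — Component impedances:
  R: Z = R = 10 Ω
  L: Z = jωL = j·1.257e+04·0.002 = 0 + j25.13 Ω
Step 3 — Series combination: Z_total = R + L = 10 + j25.13 Ω = 27.05∠68.3° Ω.
Step 4 — Power factor: PF = cos(φ) = Re(Z)/|Z| = 10/27.05 = 0.3697.
Step 5 — Type: Im(Z) = 25.13 ⇒ lagging (phase φ = 68.3°).

PF = 0.3697 (lagging, φ = 68.3°)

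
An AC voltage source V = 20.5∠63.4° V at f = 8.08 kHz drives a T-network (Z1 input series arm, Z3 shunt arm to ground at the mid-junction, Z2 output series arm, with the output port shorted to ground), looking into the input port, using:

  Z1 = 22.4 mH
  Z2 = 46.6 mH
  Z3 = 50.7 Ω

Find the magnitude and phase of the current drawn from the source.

Step 1 — Angular frequency: ω = 2π·f = 2π·8080 = 5.077e+04 rad/s.
Step 2 — Component impedances:
  Z1: Z = jωL = j·5.077e+04·0.0224 = 0 + j1137 Ω
  Z2: Z = jωL = j·5.077e+04·0.0466 = 0 + j2366 Ω
  Z3: Z = R = 50.7 Ω
Step 3 — With the output port shorted to ground, the output series arm Z2 runs from the junction to ground; the shunt arm Z3 also runs from the junction to ground. They appear in parallel: Z3 || Z2 = 50.68 + j1.086 Ω.
Step 4 — Series with input arm Z1: Z_in = Z1 + (Z3 || Z2) = 50.68 + j1138 Ω = 1139∠87.5° Ω.
Step 5 — Source phasor: V = 20.5∠63.4° V = 9.179 + j18.33 V.
Step 6 — Ohm's law: I = V / Z_total = (9.179 + j18.33) / (50.68 + j1138) = 0.01643 - j0.007332 A.
Step 7 — Convert to polar: |I| = 0.01799 A, ∠I = -24.1°.

I = 0.01799∠-24.1° A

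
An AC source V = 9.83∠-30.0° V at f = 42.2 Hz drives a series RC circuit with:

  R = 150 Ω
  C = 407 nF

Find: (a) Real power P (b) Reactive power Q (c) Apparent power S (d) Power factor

Step 1 — Angular frequency: ω = 2π·f = 2π·42.2 = 265.2 rad/s.
Step 2 — Component impedances:
  R: Z = R = 150 Ω
  C: Z = 1/(jωC) = -j/(ω·C) = 0 - j9266 Ω
Step 3 — Series combination: Z_total = R + C = 150 - j9266 Ω = 9268∠-89.1° Ω.
Step 4 — Source phasor: V = 9.83∠-30.0° V = 8.513 - j4.915 V.
Step 5 — Current: I = V / Z = 0.0005451 + j0.0009099 A = 0.001061∠59.1° A.
Step 6 — Complex power: S = V·I* = 0.0001688 - j0.01043 VA.
Step 7 — Real power: P = Re(S) = 0.0001688 W.
Step 8 — Reactive power: Q = Im(S) = -0.01043 VAR.
Step 9 — Apparent power: |S| = 0.01043 VA.
Step 10 — Power factor: PF = P/|S| = 0.01619 (leading).

(a) P = 0.0001688 W  (b) Q = -0.01043 VAR  (c) S = 0.01043 VA  (d) PF = 0.01619 (leading)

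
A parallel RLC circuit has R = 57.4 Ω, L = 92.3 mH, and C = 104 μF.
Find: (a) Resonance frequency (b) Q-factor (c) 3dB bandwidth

Step 1 — Resonance: ω₀ = 1/√(LC) = 1/√(0.0923·0.000104) = 322.8 rad/s.
Step 2 — f₀ = ω₀/(2π) = 51.37 Hz.
Step 3 — Parallel Q: Q = R/(ω₀L) = 57.4/(322.8·0.0923) = 1.927.
Step 4 — Bandwidth: Δω = ω₀/Q = 167.5 rad/s; BW = Δω/(2π) = 26.66 Hz.

(a) f₀ = 51.37 Hz  (b) Q = 1.927  (c) BW = 26.66 Hz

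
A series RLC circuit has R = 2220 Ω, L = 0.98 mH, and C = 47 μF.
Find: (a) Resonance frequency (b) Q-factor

Step 1 — Resonance condition Im(Z)=0 gives ω₀ = 1/√(LC).
Step 2 — ω₀ = 1/√(0.00098·4.7e-05) = 4659 rad/s.
Step 3 — f₀ = ω₀/(2π) = 741.6 Hz.
Step 4 — Series Q: Q = ω₀L/R = 4659·0.00098/2220 = 0.002057.

(a) f₀ = 741.6 Hz  (b) Q = 0.002057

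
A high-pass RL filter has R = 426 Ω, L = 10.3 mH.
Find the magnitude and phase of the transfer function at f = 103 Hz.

Step 1 — Angular frequency: ω = 2π·103 = 647.2 rad/s.
Step 2 — Transfer function: H(jω) = jωL/(R + jωL).
Step 3 — Numerator jωL = j·6.666; denominator R + jωL = 426 + j6.666.
Step 4 — H = 0.0002448 + j0.01564.
Step 5 — Magnitude: |H| = 0.01565 (-36.1 dB); phase: φ = 89.1°.

|H| = 0.01565 (-36.1 dB), φ = 89.1°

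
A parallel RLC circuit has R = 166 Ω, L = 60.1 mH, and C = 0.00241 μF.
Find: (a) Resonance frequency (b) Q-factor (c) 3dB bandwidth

Step 1 — Resonance: ω₀ = 1/√(LC) = 1/√(0.0601·2.41e-09) = 8.309e+04 rad/s.
Step 2 — f₀ = ω₀/(2π) = 1.322e+04 Hz.
Step 3 — Parallel Q: Q = R/(ω₀L) = 166/(8.309e+04·0.0601) = 0.03324.
Step 4 — Bandwidth: Δω = ω₀/Q = 2.5e+06 rad/s; BW = Δω/(2π) = 3.978e+05 Hz.

(a) f₀ = 1.322e+04 Hz  (b) Q = 0.03324  (c) BW = 3.978e+05 Hz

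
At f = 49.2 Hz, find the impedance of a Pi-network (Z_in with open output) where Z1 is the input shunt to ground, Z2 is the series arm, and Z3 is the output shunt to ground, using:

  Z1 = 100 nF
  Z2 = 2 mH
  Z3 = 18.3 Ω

Step 1 — Angular frequency: ω = 2π·f = 2π·49.2 = 309.1 rad/s.
Step 2 — Component impedances:
  Z1: Z = 1/(jωC) = -j/(ω·C) = 0 - j3.235e+04 Ω
  Z2: Z = jωL = j·309.1·0.002 = 0 + j0.6183 Ω
  Z3: Z = R = 18.3 Ω
Step 3 — With open output, the series arm Z2 and the output shunt Z3 appear in series to ground: Z2 + Z3 = 18.3 + j0.6183 Ω.
Step 4 — Parallel with input shunt Z1: Z_in = Z1 || (Z2 + Z3) = 18.3 + j0.6079 Ω = 18.31∠1.9° Ω.

Z = 18.3 + j0.6079 Ω = 18.31∠1.9° Ω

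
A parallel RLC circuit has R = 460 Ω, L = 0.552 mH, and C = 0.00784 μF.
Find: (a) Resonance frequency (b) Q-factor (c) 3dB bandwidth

Step 1 — Resonance: ω₀ = 1/√(LC) = 1/√(0.000552·7.84e-09) = 4.807e+05 rad/s.
Step 2 — f₀ = ω₀/(2π) = 7.651e+04 Hz.
Step 3 — Parallel Q: Q = R/(ω₀L) = 460/(4.807e+05·0.000552) = 1.734.
Step 4 — Bandwidth: Δω = ω₀/Q = 2.773e+05 rad/s; BW = Δω/(2π) = 4.413e+04 Hz.

(a) f₀ = 7.651e+04 Hz  (b) Q = 1.734  (c) BW = 4.413e+04 Hz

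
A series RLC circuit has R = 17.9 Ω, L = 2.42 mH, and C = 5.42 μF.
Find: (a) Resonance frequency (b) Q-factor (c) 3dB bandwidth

Step 1 — Resonance condition Im(Z)=0 gives ω₀ = 1/√(LC).
Step 2 — ω₀ = 1/√(0.00242·5.42e-06) = 8732 rad/s.
Step 3 — f₀ = ω₀/(2π) = 1390 Hz.
Step 4 — Series Q: Q = ω₀L/R = 8732·0.00242/17.9 = 1.18.
Step 5 — 3dB bandwidth: Δω = ω₀/Q = 7397 rad/s; BW = Δω/(2π) = 1177 Hz.

(a) f₀ = 1390 Hz  (b) Q = 1.18  (c) BW = 1177 Hz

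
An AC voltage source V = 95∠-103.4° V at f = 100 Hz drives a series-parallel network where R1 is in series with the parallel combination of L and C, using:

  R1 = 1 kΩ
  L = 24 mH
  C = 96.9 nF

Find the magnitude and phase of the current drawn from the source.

Step 1 — Angular frequency: ω = 2π·f = 2π·100 = 628.3 rad/s.
Step 2 — Component impedances:
  R1: Z = R = 1000 Ω
  L: Z = jωL = j·628.3·0.024 = 0 + j15.08 Ω
  C: Z = 1/(jωC) = -j/(ω·C) = 0 - j1.642e+04 Ω
Step 3 — Parallel branch: L || C = 1/(1/L + 1/C) = 0 + j15.09 Ω.
Step 4 — Series with R1: Z_total = R1 + (L || C) = 1000 + j15.09 Ω = 1000∠0.9° Ω.
Step 5 — Source phasor: V = 95∠-103.4° V = -22.02 - j92.41 V.
Step 6 — Ohm's law: I = V / Z_total = (-22.02 - j92.41) / (1000 + j15.09) = -0.02341 - j0.09206 A.
Step 7 — Convert to polar: |I| = 0.09499 A, ∠I = -104.3°.

I = 0.09499∠-104.3° A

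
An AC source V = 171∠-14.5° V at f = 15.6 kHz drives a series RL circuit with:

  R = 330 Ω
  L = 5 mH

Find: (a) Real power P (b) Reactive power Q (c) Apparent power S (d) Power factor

Step 1 — Angular frequency: ω = 2π·f = 2π·1.56e+04 = 9.802e+04 rad/s.
Step 2 — Component impedances:
  R: Z = R = 330 Ω
  L: Z = jωL = j·9.802e+04·0.005 = 0 + j490.1 Ω
Step 3 — Series combination: Z_total = R + L = 330 + j490.1 Ω = 590.8∠56.0° Ω.
Step 4 — Source phasor: V = 171∠-14.5° V = 165.6 - j42.81 V.
Step 5 — Current: I = V / Z = 0.09639 - j0.2729 A = 0.2894∠-70.5° A.
Step 6 — Complex power: S = V·I* = 27.64 + j41.05 VA.
Step 7 — Real power: P = Re(S) = 27.64 W.
Step 8 — Reactive power: Q = Im(S) = 41.05 VAR.
Step 9 — Apparent power: |S| = 49.49 VA.
Step 10 — Power factor: PF = P/|S| = 0.5585 (lagging).

(a) P = 27.64 W  (b) Q = 41.05 VAR  (c) S = 49.49 VA  (d) PF = 0.5585 (lagging)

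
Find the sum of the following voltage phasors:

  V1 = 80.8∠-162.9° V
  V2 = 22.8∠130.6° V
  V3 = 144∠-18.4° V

Step 1 — Convert each phasor to rectangular form:
  V1 = 80.8·(cos(-162.9°) + j·sin(-162.9°)) = -77.23 - j23.76 V
  V2 = 22.8·(cos(130.6°) + j·sin(130.6°)) = -14.84 + j17.31 V
  V3 = 144·(cos(-18.4°) + j·sin(-18.4°)) = 136.6 - j45.45 V
Step 2 — Sum components: V_total = 44.57 - j51.9 V.
Step 3 — Convert to polar: |V_total| = 68.41 V, ∠V_total = -49.3°.

V_total = 68.41∠-49.3° V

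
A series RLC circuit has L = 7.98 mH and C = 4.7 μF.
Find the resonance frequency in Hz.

Step 1 — Resonance condition Im(Z)=0 gives ω₀ = 1/√(LC).
Step 2 — ω₀ = 1/√(0.00798·4.7e-06) = 5164 rad/s.
Step 3 — f₀ = ω₀/(2π) = 821.8 Hz.

f₀ = 821.8 Hz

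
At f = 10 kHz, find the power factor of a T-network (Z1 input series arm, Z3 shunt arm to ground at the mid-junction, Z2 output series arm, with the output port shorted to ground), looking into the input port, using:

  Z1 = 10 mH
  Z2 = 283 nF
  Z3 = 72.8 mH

Step 1 — Angular frequency: ω = 2π·f = 2π·1e+04 = 6.283e+04 rad/s.
Step 2 — Component impedances:
  Z1: Z = jωL = j·6.283e+04·0.01 = 0 + j628.3 Ω
  Z2: Z = 1/(jωC) = -j/(ω·C) = 0 - j56.24 Ω
  Z3: Z = jωL = j·6.283e+04·0.0728 = 0 + j4574 Ω
Step 3 — With the output port shorted to ground, the output series arm Z2 runs from the junction to ground; the shunt arm Z3 also runs from the junction to ground. They appear in parallel: Z3 || Z2 = 0 - j56.94 Ω.
Step 4 — Series with input arm Z1: Z_in = Z1 + (Z3 || Z2) = 0 + j571.4 Ω = 571.4∠90.0° Ω.
Step 5 — Power factor: PF = cos(φ) = Re(Z)/|Z| = 0/571.4 = 0.
Step 6 — Type: Im(Z) = 571.4 ⇒ lagging (phase φ = 90.0°).

PF = 0 (lagging, φ = 90.0°)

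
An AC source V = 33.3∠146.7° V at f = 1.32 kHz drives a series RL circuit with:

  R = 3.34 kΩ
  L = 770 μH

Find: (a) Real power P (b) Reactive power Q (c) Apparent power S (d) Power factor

Step 1 — Angular frequency: ω = 2π·f = 2π·1320 = 8294 rad/s.
Step 2 — Component impedances:
  R: Z = R = 3340 Ω
  L: Z = jωL = j·8294·0.00077 = 0 + j6.386 Ω
Step 3 — Series combination: Z_total = R + L = 3340 + j6.386 Ω = 3340∠0.1° Ω.
Step 4 — Source phasor: V = 33.3∠146.7° V = -27.83 + j18.28 V.
Step 5 — Current: I = V / Z = -0.008323 + j0.00549 A = 0.00997∠146.6° A.
Step 6 — Complex power: S = V·I* = 0.332 + j0.0006348 VA.
Step 7 — Real power: P = Re(S) = 0.332 W.
Step 8 — Reactive power: Q = Im(S) = 0.0006348 VAR.
Step 9 — Apparent power: |S| = 0.332 VA.
Step 10 — Power factor: PF = P/|S| = 1 (lagging).

(a) P = 0.332 W  (b) Q = 0.0006348 VAR  (c) S = 0.332 VA  (d) PF = 1 (lagging)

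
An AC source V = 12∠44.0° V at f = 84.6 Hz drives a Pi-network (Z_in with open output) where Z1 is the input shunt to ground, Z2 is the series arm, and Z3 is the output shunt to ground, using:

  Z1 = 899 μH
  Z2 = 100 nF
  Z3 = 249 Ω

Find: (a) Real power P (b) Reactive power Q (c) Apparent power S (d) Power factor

Step 1 — Angular frequency: ω = 2π·f = 2π·84.6 = 531.6 rad/s.
Step 2 — Component impedances:
  Z1: Z = jωL = j·531.6·0.000899 = 0 + j0.4779 Ω
  Z2: Z = 1/(jωC) = -j/(ω·C) = 0 - j1.881e+04 Ω
  Z3: Z = R = 249 Ω
Step 3 — With open output, the series arm Z2 and the output shunt Z3 appear in series to ground: Z2 + Z3 = 249 - j1.881e+04 Ω.
Step 4 — Parallel with input shunt Z1: Z_in = Z1 || (Z2 + Z3) = 1.606e-07 + j0.4779 Ω = 0.4779∠90.0° Ω.
Step 5 — Source phasor: V = 12∠44.0° V = 8.632 + j8.336 V.
Step 6 — Current: I = V / Z = 17.44 - j18.06 A = 25.11∠-46.0° A.
Step 7 — Complex power: S = V·I* = 0.0001013 + j301.3 VA.
Step 8 — Real power: P = Re(S) = 0.0001013 W.
Step 9 — Reactive power: Q = Im(S) = 301.3 VAR.
Step 10 — Apparent power: |S| = 301.3 VA.
Step 11 — Power factor: PF = P/|S| = 3.362e-07 (lagging).

(a) P = 0.0001013 W  (b) Q = 301.3 VAR  (c) S = 301.3 VA  (d) PF = 3.362e-07 (lagging)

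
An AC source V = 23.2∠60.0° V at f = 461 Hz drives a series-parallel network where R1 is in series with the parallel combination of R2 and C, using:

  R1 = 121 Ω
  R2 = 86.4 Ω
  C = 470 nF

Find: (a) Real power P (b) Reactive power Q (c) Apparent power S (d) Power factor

Step 1 — Angular frequency: ω = 2π·f = 2π·461 = 2897 rad/s.
Step 2 — Component impedances:
  R1: Z = R = 121 Ω
  R2: Z = R = 86.4 Ω
  C: Z = 1/(jωC) = -j/(ω·C) = 0 - j734.5 Ω
Step 3 — Parallel branch: R2 || C = 1/(1/R2 + 1/C) = 85.22 - j10.02 Ω.
Step 4 — Series with R1: Z_total = R1 + (R2 || C) = 206.2 - j10.02 Ω = 206.5∠-2.8° Ω.
Step 5 — Source phasor: V = 23.2∠60.0° V = 11.6 + j20.09 V.
Step 6 — Current: I = V / Z = 0.05139 + j0.09993 A = 0.1124∠62.8° A.
Step 7 — Complex power: S = V·I* = 2.604 - j0.1266 VA.
Step 8 — Real power: P = Re(S) = 2.604 W.
Step 9 — Reactive power: Q = Im(S) = -0.1266 VAR.
Step 10 — Apparent power: |S| = 2.607 VA.
Step 11 — Power factor: PF = P/|S| = 0.9988 (leading).

(a) P = 2.604 W  (b) Q = -0.1266 VAR  (c) S = 2.607 VA  (d) PF = 0.9988 (leading)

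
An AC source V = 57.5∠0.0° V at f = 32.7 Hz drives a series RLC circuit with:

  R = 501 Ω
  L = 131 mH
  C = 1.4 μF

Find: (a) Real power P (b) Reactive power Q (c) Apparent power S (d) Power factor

Step 1 — Angular frequency: ω = 2π·f = 2π·32.7 = 205.5 rad/s.
Step 2 — Component impedances:
  R: Z = R = 501 Ω
  L: Z = jωL = j·205.5·0.131 = 0 + j26.92 Ω
  C: Z = 1/(jωC) = -j/(ω·C) = 0 - j3477 Ω
Step 3 — Series combination: Z_total = R + L + C = 501 - j3450 Ω = 3486∠-81.7° Ω.
Step 4 — Source phasor: V = 57.5∠0.0° V = 57.5 V.
Step 5 — Current: I = V / Z = 0.002371 + j0.01632 A = 0.0165∠81.7° A.
Step 6 — Complex power: S = V·I* = 0.1363 - j0.9386 VA.
Step 7 — Real power: P = Re(S) = 0.1363 W.
Step 8 — Reactive power: Q = Im(S) = -0.9386 VAR.
Step 9 — Apparent power: |S| = 0.9485 VA.
Step 10 — Power factor: PF = P/|S| = 0.1437 (leading).

(a) P = 0.1363 W  (b) Q = -0.9386 VAR  (c) S = 0.9485 VA  (d) PF = 0.1437 (leading)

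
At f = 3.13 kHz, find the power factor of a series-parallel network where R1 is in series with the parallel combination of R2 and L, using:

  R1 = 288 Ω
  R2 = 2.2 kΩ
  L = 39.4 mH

Step 1 — Angular frequency: ω = 2π·f = 2π·3130 = 1.967e+04 rad/s.
Step 2 — Component impedances:
  R1: Z = R = 288 Ω
  R2: Z = R = 2200 Ω
  L: Z = jωL = j·1.967e+04·0.0394 = 0 + j774.9 Ω
Step 3 — Parallel branch: R2 || L = 1/(1/R2 + 1/L) = 242.8 + j689.3 Ω.
Step 4 — Series with R1: Z_total = R1 + (R2 || L) = 530.8 + j689.3 Ω = 870∠52.4° Ω.
Step 5 — Power factor: PF = cos(φ) = Re(Z)/|Z| = 530.8/870 = 0.6101.
Step 6 — Type: Im(Z) = 689.3 ⇒ lagging (phase φ = 52.4°).

PF = 0.6101 (lagging, φ = 52.4°)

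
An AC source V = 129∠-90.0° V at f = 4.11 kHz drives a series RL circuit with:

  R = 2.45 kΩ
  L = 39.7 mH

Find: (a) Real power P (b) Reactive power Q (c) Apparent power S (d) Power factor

Step 1 — Angular frequency: ω = 2π·f = 2π·4110 = 2.582e+04 rad/s.
Step 2 — Component impedances:
  R: Z = R = 2450 Ω
  L: Z = jωL = j·2.582e+04·0.0397 = 0 + j1025 Ω
Step 3 — Series combination: Z_total = R + L = 2450 + j1025 Ω = 2656∠22.7° Ω.
Step 4 — Source phasor: V = 129∠-90.0° V = 0 - j129 V.
Step 5 — Current: I = V / Z = -0.01875 - j0.04481 A = 0.04857∠-112.7° A.
Step 6 — Complex power: S = V·I* = 5.78 + j2.419 VA.
Step 7 — Real power: P = Re(S) = 5.78 W.
Step 8 — Reactive power: Q = Im(S) = 2.419 VAR.
Step 9 — Apparent power: |S| = 6.266 VA.
Step 10 — Power factor: PF = P/|S| = 0.9225 (lagging).

(a) P = 5.78 W  (b) Q = 2.419 VAR  (c) S = 6.266 VA  (d) PF = 0.9225 (lagging)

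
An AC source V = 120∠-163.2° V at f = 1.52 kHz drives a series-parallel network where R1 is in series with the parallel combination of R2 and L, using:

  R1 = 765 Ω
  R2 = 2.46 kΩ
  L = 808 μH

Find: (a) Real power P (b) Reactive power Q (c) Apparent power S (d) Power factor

Step 1 — Angular frequency: ω = 2π·f = 2π·1520 = 9550 rad/s.
Step 2 — Component impedances:
  R1: Z = R = 765 Ω
  R2: Z = R = 2460 Ω
  L: Z = jωL = j·9550·0.000808 = 0 + j7.717 Ω
Step 3 — Parallel branch: R2 || L = 1/(1/R2 + 1/L) = 0.02421 + j7.717 Ω.
Step 4 — Series with R1: Z_total = R1 + (R2 || L) = 765 + j7.717 Ω = 765.1∠0.6° Ω.
Step 5 — Source phasor: V = 120∠-163.2° V = -114.9 - j34.68 V.
Step 6 — Current: I = V / Z = -0.1506 - j0.04382 A = 0.1568∠-163.8° A.
Step 7 — Complex power: S = V·I* = 18.82 + j0.1898 VA.
Step 8 — Real power: P = Re(S) = 18.82 W.
Step 9 — Reactive power: Q = Im(S) = 0.1898 VAR.
Step 10 — Apparent power: |S| = 18.82 VA.
Step 11 — Power factor: PF = P/|S| = 0.9999 (lagging).

(a) P = 18.82 W  (b) Q = 0.1898 VAR  (c) S = 18.82 VA  (d) PF = 0.9999 (lagging)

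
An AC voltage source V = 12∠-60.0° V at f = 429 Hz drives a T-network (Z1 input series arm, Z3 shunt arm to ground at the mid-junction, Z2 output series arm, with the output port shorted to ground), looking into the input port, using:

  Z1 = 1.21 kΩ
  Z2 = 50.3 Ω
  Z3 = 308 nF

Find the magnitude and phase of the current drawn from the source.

Step 1 — Angular frequency: ω = 2π·f = 2π·429 = 2695 rad/s.
Step 2 — Component impedances:
  Z1: Z = R = 1210 Ω
  Z2: Z = R = 50.3 Ω
  Z3: Z = 1/(jωC) = -j/(ω·C) = 0 - j1205 Ω
Step 3 — With the output port shorted to ground, the output series arm Z2 runs from the junction to ground; the shunt arm Z3 also runs from the junction to ground. They appear in parallel: Z3 || Z2 = 50.21 - j2.097 Ω.
Step 4 — Series with input arm Z1: Z_in = Z1 + (Z3 || Z2) = 1260 - j2.097 Ω = 1260∠-0.1° Ω.
Step 5 — Source phasor: V = 12∠-60.0° V = 6 - j10.39 V.
Step 6 — Ohm's law: I = V / Z_total = (6 - j10.39) / (1260 - j2.097) = 0.004775 - j0.008239 A.
Step 7 — Convert to polar: |I| = 0.009522 A, ∠I = -59.9°.

I = 0.009522∠-59.9° A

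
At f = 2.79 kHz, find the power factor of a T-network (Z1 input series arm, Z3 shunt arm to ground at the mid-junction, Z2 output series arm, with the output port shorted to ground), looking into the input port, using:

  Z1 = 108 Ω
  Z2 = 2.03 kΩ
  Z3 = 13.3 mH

Step 1 — Angular frequency: ω = 2π·f = 2π·2790 = 1.753e+04 rad/s.
Step 2 — Component impedances:
  Z1: Z = R = 108 Ω
  Z2: Z = R = 2030 Ω
  Z3: Z = jωL = j·1.753e+04·0.0133 = 0 + j233.2 Ω
Step 3 — With the output port shorted to ground, the output series arm Z2 runs from the junction to ground; the shunt arm Z3 also runs from the junction to ground. They appear in parallel: Z3 || Z2 = 26.43 + j230.1 Ω.
Step 4 — Series with input arm Z1: Z_in = Z1 + (Z3 || Z2) = 134.4 + j230.1 Ω = 266.5∠59.7° Ω.
Step 5 — Power factor: PF = cos(φ) = Re(Z)/|Z| = 134.43/266.5 = 0.5044.
Step 6 — Type: Im(Z) = 230.1 ⇒ lagging (phase φ = 59.7°).

PF = 0.5044 (lagging, φ = 59.7°)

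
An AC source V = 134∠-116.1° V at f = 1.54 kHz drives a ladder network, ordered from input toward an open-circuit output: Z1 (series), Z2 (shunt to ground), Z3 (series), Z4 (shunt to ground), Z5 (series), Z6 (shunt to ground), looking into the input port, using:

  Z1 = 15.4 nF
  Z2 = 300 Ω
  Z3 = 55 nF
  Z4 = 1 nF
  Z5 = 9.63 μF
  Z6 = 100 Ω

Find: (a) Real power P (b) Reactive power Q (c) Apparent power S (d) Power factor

Step 1 — Angular frequency: ω = 2π·f = 2π·1540 = 9676 rad/s.
Step 2 — Component impedances:
  Z1: Z = 1/(jωC) = -j/(ω·C) = 0 - j6711 Ω
  Z2: Z = R = 300 Ω
  Z3: Z = 1/(jωC) = -j/(ω·C) = 0 - j1879 Ω
  Z4: Z = 1/(jωC) = -j/(ω·C) = 0 - j1.033e+05 Ω
  Z5: Z = 1/(jωC) = -j/(ω·C) = 0 - j10.73 Ω
  Z6: Z = R = 100 Ω
Step 3 — Ladder network (open output): work backward from the far end, alternating series and parallel combinations. Z_in = 290.4 - j6756 Ω = 6763∠-87.5° Ω.
Step 4 — Source phasor: V = 134∠-116.1° V = -58.95 - j120.3 V.
Step 5 — Current: I = V / Z = 0.0174 - j0.009473 A = 0.01981∠-28.6° A.
Step 6 — Complex power: S = V·I* = 0.114 - j2.653 VA.
Step 7 — Real power: P = Re(S) = 0.114 W.
Step 8 — Reactive power: Q = Im(S) = -2.653 VAR.
Step 9 — Apparent power: |S| = 2.655 VA.
Step 10 — Power factor: PF = P/|S| = 0.04293 (leading).

(a) P = 0.114 W  (b) Q = -2.653 VAR  (c) S = 2.655 VA  (d) PF = 0.04293 (leading)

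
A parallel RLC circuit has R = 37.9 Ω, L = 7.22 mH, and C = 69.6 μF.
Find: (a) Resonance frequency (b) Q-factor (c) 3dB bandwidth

Step 1 — Resonance: ω₀ = 1/√(LC) = 1/√(0.00722·6.96e-05) = 1411 rad/s.
Step 2 — f₀ = ω₀/(2π) = 224.5 Hz.
Step 3 — Parallel Q: Q = R/(ω₀L) = 37.9/(1411·0.00722) = 3.721.
Step 4 — Bandwidth: Δω = ω₀/Q = 379.1 rad/s; BW = Δω/(2π) = 60.34 Hz.

(a) f₀ = 224.5 Hz  (b) Q = 3.721  (c) BW = 60.34 Hz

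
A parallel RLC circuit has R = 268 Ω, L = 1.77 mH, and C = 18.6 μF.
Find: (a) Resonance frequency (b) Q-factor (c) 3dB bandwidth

Step 1 — Resonance: ω₀ = 1/√(LC) = 1/√(0.00177·1.86e-05) = 5511 rad/s.
Step 2 — f₀ = ω₀/(2π) = 877.2 Hz.
Step 3 — Parallel Q: Q = R/(ω₀L) = 268/(5511·0.00177) = 27.47.
Step 4 — Bandwidth: Δω = ω₀/Q = 200.6 rad/s; BW = Δω/(2π) = 31.93 Hz.

(a) f₀ = 877.2 Hz  (b) Q = 27.47  (c) BW = 31.93 Hz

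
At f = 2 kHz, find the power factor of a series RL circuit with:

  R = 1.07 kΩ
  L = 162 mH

Step 1 — Angular frequency: ω = 2π·f = 2π·2000 = 1.257e+04 rad/s.
Step 2 — Component impedances:
  R: Z = R = 1070 Ω
  L: Z = jωL = j·1.257e+04·0.162 = 0 + j2036 Ω
Step 3 — Series combination: Z_total = R + L = 1070 + j2036 Ω = 2300∠62.3° Ω.
Step 4 — Power factor: PF = cos(φ) = Re(Z)/|Z| = 1070/2299.8 = 0.4653.
Step 5 — Type: Im(Z) = 2036 ⇒ lagging (phase φ = 62.3°).

PF = 0.4653 (lagging, φ = 62.3°)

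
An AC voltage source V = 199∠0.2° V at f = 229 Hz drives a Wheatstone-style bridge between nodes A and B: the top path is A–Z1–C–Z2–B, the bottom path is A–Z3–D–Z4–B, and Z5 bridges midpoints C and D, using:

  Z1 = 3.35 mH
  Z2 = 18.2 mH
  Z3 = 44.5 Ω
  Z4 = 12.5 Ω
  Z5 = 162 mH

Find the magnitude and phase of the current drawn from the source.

Step 1 — Angular frequency: ω = 2π·f = 2π·229 = 1439 rad/s.
Step 2 — Component impedances:
  Z1: Z = jωL = j·1439·0.00335 = 0 + j4.82 Ω
  Z2: Z = jωL = j·1439·0.0182 = 0 + j26.19 Ω
  Z3: Z = R = 44.5 Ω
  Z4: Z = R = 12.5 Ω
  Z5: Z = jωL = j·1439·0.162 = 0 + j233.1 Ω
Step 3 — Bridge requires nodal analysis (the Z5 bridge couples midpoints C and D, so the two paths cannot be reduced to a simple series/parallel combination). Setting node B to ground and injecting 1 A at node A, the 3-node admittance system at A, C, D solves to V_A = Z_AB = 12.07 + j23.23 Ω = 26.18∠62.5° Ω.
Step 4 — Source phasor: V = 199∠0.2° V = 199 + j0.6946 V.
Step 5 — Ohm's law: I = V / Z_total = (199 + j0.6946) / (12.07 + j23.23) = 3.528 - j6.733 A.
Step 6 — Convert to polar: |I| = 7.601 A, ∠I = -62.3°.

I = 7.601∠-62.3° A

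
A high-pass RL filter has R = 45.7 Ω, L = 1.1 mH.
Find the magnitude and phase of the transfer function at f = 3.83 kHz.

Step 1 — Angular frequency: ω = 2π·3830 = 2.406e+04 rad/s.
Step 2 — Transfer function: H(jω) = jωL/(R + jωL).
Step 3 — Numerator jωL = j·26.47; denominator R + jωL = 45.7 + j26.47.
Step 4 — H = 0.2512 + j0.4337.
Step 5 — Magnitude: |H| = 0.5012 (-6.0 dB); phase: φ = 59.9°.

|H| = 0.5012 (-6.0 dB), φ = 59.9°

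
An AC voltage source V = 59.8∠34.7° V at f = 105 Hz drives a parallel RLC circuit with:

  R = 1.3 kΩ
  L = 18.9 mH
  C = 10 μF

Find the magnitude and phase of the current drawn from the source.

Step 1 — Angular frequency: ω = 2π·f = 2π·105 = 659.7 rad/s.
Step 2 — Component impedances:
  R: Z = R = 1300 Ω
  L: Z = jωL = j·659.7·0.0189 = 0 + j12.47 Ω
  C: Z = 1/(jωC) = -j/(ω·C) = 0 - j151.6 Ω
Step 3 — Parallel combination: 1/Z_total = 1/R + 1/L + 1/C; Z_total = 0.142 + j13.59 Ω = 13.59∠89.4° Ω.
Step 4 — Source phasor: V = 59.8∠34.7° V = 49.16 + j34.04 V.
Step 5 — Ohm's law: I = V / Z_total = (49.16 + j34.04) / (0.142 + j13.59) = 2.543 - j3.592 A.
Step 6 — Convert to polar: |I| = 4.402 A, ∠I = -54.7°.

I = 4.402∠-54.7° A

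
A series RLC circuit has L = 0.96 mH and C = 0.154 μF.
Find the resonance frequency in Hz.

Step 1 — Resonance condition Im(Z)=0 gives ω₀ = 1/√(LC).
Step 2 — ω₀ = 1/√(0.00096·1.54e-07) = 8.224e+04 rad/s.
Step 3 — f₀ = ω₀/(2π) = 1.309e+04 Hz.

f₀ = 1.309e+04 Hz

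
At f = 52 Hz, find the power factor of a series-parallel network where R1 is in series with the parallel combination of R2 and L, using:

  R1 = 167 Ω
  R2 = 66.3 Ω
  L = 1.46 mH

Step 1 — Angular frequency: ω = 2π·f = 2π·52 = 326.7 rad/s.
Step 2 — Component impedances:
  R1: Z = R = 167 Ω
  R2: Z = R = 66.3 Ω
  L: Z = jωL = j·326.7·0.00146 = 0 + j0.477 Ω
Step 3 — Parallel branch: R2 || L = 1/(1/R2 + 1/L) = 0.003432 + j0.477 Ω.
Step 4 — Series with R1: Z_total = R1 + (R2 || L) = 167 + j0.477 Ω = 167∠0.2° Ω.
Step 5 — Power factor: PF = cos(φ) = Re(Z)/|Z| = 167/167 = 1.
Step 6 — Type: Im(Z) = 0.477 ⇒ lagging (phase φ = 0.2°).

PF = 1 (lagging, φ = 0.2°)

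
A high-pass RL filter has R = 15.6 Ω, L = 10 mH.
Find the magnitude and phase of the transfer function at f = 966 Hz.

Step 1 — Angular frequency: ω = 2π·966 = 6070 rad/s.
Step 2 — Transfer function: H(jω) = jωL/(R + jωL).
Step 3 — Numerator jωL = j·60.7; denominator R + jωL = 15.6 + j60.7.
Step 4 — H = 0.938 + j0.2411.
Step 5 — Magnitude: |H| = 0.9685 (-0.3 dB); phase: φ = 14.4°.

|H| = 0.9685 (-0.3 dB), φ = 14.4°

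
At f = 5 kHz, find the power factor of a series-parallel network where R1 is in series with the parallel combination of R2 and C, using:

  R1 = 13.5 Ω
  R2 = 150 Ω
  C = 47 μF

Step 1 — Angular frequency: ω = 2π·f = 2π·5000 = 3.142e+04 rad/s.
Step 2 — Component impedances:
  R1: Z = R = 13.5 Ω
  R2: Z = R = 150 Ω
  C: Z = 1/(jωC) = -j/(ω·C) = 0 - j0.6773 Ω
Step 3 — Parallel branch: R2 || C = 1/(1/R2 + 1/C) = 0.003058 - j0.6772 Ω.
Step 4 — Series with R1: Z_total = R1 + (R2 || C) = 13.5 - j0.6772 Ω = 13.52∠-2.9° Ω.
Step 5 — Power factor: PF = cos(φ) = Re(Z)/|Z| = 13.503/13.52 = 0.9987.
Step 6 — Type: Im(Z) = -0.6772 ⇒ leading (phase φ = -2.9°).

PF = 0.9987 (leading, φ = -2.9°)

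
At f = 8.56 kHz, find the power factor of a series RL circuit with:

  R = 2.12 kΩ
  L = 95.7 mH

Step 1 — Angular frequency: ω = 2π·f = 2π·8560 = 5.378e+04 rad/s.
Step 2 — Component impedances:
  R: Z = R = 2120 Ω
  L: Z = jωL = j·5.378e+04·0.0957 = 0 + j5147 Ω
Step 3 — Series combination: Z_total = R + L = 2120 + j5147 Ω = 5567∠67.6° Ω.
Step 4 — Power factor: PF = cos(φ) = Re(Z)/|Z| = 2120/5567 = 0.3808.
Step 5 — Type: Im(Z) = 5147 ⇒ lagging (phase φ = 67.6°).

PF = 0.3808 (lagging, φ = 67.6°)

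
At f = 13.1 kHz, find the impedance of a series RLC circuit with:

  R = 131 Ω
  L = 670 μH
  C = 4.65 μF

Step 1 — Angular frequency: ω = 2π·f = 2π·1.31e+04 = 8.231e+04 rad/s.
Step 2 — Component impedances:
  R: Z = R = 131 Ω
  L: Z = jωL = j·8.231e+04·0.00067 = 0 + j55.15 Ω
  C: Z = 1/(jωC) = -j/(ω·C) = 0 - j2.613 Ω
Step 3 — Series combination: Z_total = R + L + C = 131 + j52.53 Ω = 141.1∠21.9° Ω.

Z = 131 + j52.53 Ω = 141.1∠21.9° Ω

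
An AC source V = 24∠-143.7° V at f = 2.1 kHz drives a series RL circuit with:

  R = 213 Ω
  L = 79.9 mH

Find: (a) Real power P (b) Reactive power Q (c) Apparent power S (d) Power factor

Step 1 — Angular frequency: ω = 2π·f = 2π·2100 = 1.319e+04 rad/s.
Step 2 — Component impedances:
  R: Z = R = 213 Ω
  L: Z = jωL = j·1.319e+04·0.0799 = 0 + j1054 Ω
Step 3 — Series combination: Z_total = R + L = 213 + j1054 Ω = 1076∠78.6° Ω.
Step 4 — Source phasor: V = 24∠-143.7° V = -19.34 - j14.21 V.
Step 5 — Current: I = V / Z = -0.01651 + j0.01501 A = 0.02231∠137.7° A.
Step 6 — Complex power: S = V·I* = 0.1061 + j0.5249 VA.
Step 7 — Real power: P = Re(S) = 0.1061 W.
Step 8 — Reactive power: Q = Im(S) = 0.5249 VAR.
Step 9 — Apparent power: |S| = 0.5355 VA.
Step 10 — Power factor: PF = P/|S| = 0.198 (lagging).

(a) P = 0.1061 W  (b) Q = 0.5249 VAR  (c) S = 0.5355 VA  (d) PF = 0.198 (lagging)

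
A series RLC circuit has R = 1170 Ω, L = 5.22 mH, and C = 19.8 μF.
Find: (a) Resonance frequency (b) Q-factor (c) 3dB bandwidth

Step 1 — Resonance: ω₀ = 1/√(LC) = 1/√(0.00522·1.98e-05) = 3111 rad/s.
Step 2 — f₀ = ω₀/(2π) = 495.1 Hz.
Step 3 — Series Q: Q = ω₀L/R = 3111·0.00522/1170 = 0.01388.
Step 4 — Bandwidth: Δω = ω₀/Q = 2.241e+05 rad/s; BW = Δω/(2π) = 3.567e+04 Hz.

(a) f₀ = 495.1 Hz  (b) Q = 0.01388  (c) BW = 3.567e+04 Hz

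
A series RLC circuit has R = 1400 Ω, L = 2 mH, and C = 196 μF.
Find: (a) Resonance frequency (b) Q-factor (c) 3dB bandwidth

Step 1 — Resonance condition Im(Z)=0 gives ω₀ = 1/√(LC).
Step 2 — ω₀ = 1/√(0.002·0.000196) = 1597 rad/s.
Step 3 — f₀ = ω₀/(2π) = 254.2 Hz.
Step 4 — Series Q: Q = ω₀L/R = 1597·0.002/1400 = 0.002282.
Step 5 — 3dB bandwidth: Δω = ω₀/Q = 7e+05 rad/s; BW = Δω/(2π) = 1.114e+05 Hz.

(a) f₀ = 254.2 Hz  (b) Q = 0.002282  (c) BW = 1.114e+05 Hz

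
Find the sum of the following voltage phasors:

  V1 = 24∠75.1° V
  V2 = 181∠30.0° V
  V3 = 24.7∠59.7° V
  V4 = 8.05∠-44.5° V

Step 1 — Convert each phasor to rectangular form:
  V1 = 24·(cos(75.1°) + j·sin(75.1°)) = 6.171 + j23.19 V
  V2 = 181·(cos(30.0°) + j·sin(30.0°)) = 156.8 + j90.5 V
  V3 = 24.7·(cos(59.7°) + j·sin(59.7°)) = 12.46 + j21.33 V
  V4 = 8.05·(cos(-44.5°) + j·sin(-44.5°)) = 5.742 - j5.642 V
Step 2 — Sum components: V_total = 181.1 + j129.4 V.
Step 3 — Convert to polar: |V_total| = 222.6 V, ∠V_total = 35.5°.

V_total = 222.6∠35.5° V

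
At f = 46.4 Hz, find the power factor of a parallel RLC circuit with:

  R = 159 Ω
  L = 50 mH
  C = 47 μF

Step 1 — Angular frequency: ω = 2π·f = 2π·46.4 = 291.5 rad/s.
Step 2 — Component impedances:
  R: Z = R = 159 Ω
  L: Z = jωL = j·291.5·0.05 = 0 + j14.58 Ω
  C: Z = 1/(jωC) = -j/(ω·C) = 0 - j72.98 Ω
Step 3 — Parallel combination: 1/Z_total = 1/R + 1/L + 1/C; Z_total = 2.06 + j17.98 Ω = 18.1∠83.5° Ω.
Step 4 — Power factor: PF = cos(φ) = Re(Z)/|Z| = 2.06/18.1 = 0.1138.
Step 5 — Type: Im(Z) = 17.98 ⇒ lagging (phase φ = 83.5°).

PF = 0.1138 (lagging, φ = 83.5°)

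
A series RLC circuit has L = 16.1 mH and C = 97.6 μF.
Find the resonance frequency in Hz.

Step 1 — Resonance condition Im(Z)=0 gives ω₀ = 1/√(LC).
Step 2 — ω₀ = 1/√(0.0161·9.76e-05) = 797.7 rad/s.
Step 3 — f₀ = ω₀/(2π) = 127 Hz.

f₀ = 127 Hz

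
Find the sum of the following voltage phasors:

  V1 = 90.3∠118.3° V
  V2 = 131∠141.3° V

Step 1 — Convert each phasor to rectangular form:
  V1 = 90.3·(cos(118.3°) + j·sin(118.3°)) = -42.81 + j79.51 V
  V2 = 131·(cos(141.3°) + j·sin(141.3°)) = -102.2 + j81.91 V
Step 2 — Sum components: V_total = -145 + j161.4 V.
Step 3 — Convert to polar: |V_total| = 217 V, ∠V_total = 131.9°.

V_total = 217∠131.9° V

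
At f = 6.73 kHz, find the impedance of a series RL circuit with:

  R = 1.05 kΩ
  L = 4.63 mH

Step 1 — Angular frequency: ω = 2π·f = 2π·6730 = 4.229e+04 rad/s.
Step 2 — Component impedances:
  R: Z = R = 1050 Ω
  L: Z = jωL = j·4.229e+04·0.00463 = 0 + j195.8 Ω
Step 3 — Series combination: Z_total = R + L = 1050 + j195.8 Ω = 1068∠10.6° Ω.

Z = 1050 + j195.8 Ω = 1068∠10.6° Ω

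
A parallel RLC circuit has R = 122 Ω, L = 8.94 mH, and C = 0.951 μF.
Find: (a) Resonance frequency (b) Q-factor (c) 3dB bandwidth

Step 1 — Resonance: ω₀ = 1/√(LC) = 1/√(0.00894·9.51e-07) = 1.085e+04 rad/s.
Step 2 — f₀ = ω₀/(2π) = 1726 Hz.
Step 3 — Parallel Q: Q = R/(ω₀L) = 122/(1.085e+04·0.00894) = 1.258.
Step 4 — Bandwidth: Δω = ω₀/Q = 8619 rad/s; BW = Δω/(2π) = 1372 Hz.

(a) f₀ = 1726 Hz  (b) Q = 1.258  (c) BW = 1372 Hz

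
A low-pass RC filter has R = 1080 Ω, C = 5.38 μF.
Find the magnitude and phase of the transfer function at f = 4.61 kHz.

Step 1 — Angular frequency: ω = 2π·4610 = 2.897e+04 rad/s.
Step 2 — Transfer function: H(jω) = 1/(1 + jωRC).
Step 3 — Denominator: 1 + jωRC = 1 + j·2.897e+04·1080·5.38e-06 = 1 + j168.3.
Step 4 — H = 3.53e-05 - j0.005942.
Step 5 — Magnitude: |H| = 0.005942 (-44.5 dB); phase: φ = -89.7°.

|H| = 0.005942 (-44.5 dB), φ = -89.7°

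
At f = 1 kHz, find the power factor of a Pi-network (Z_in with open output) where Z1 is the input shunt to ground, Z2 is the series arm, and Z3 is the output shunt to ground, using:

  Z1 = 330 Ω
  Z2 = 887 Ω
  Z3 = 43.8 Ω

Step 1 — Angular frequency: ω = 2π·f = 2π·1000 = 6283 rad/s.
Step 2 — Component impedances:
  Z1: Z = R = 330 Ω
  Z2: Z = R = 887 Ω
  Z3: Z = R = 43.8 Ω
Step 3 — With open output, the series arm Z2 and the output shunt Z3 appear in series to ground: Z2 + Z3 = 930.8 Ω.
Step 4 — Parallel with input shunt Z1: Z_in = Z1 || (Z2 + Z3) = 243.6 Ω = 243.6∠0.0° Ω.
Step 5 — Power factor: PF = cos(φ) = Re(Z)/|Z| = 243.6/243.6 = 1.
Step 6 — Type: Im(Z) = 0 ⇒ unity (phase φ = 0.0°).

PF = 1 (unity, φ = 0.0°)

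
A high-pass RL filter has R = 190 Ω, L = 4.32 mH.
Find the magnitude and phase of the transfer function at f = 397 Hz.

Step 1 — Angular frequency: ω = 2π·397 = 2494 rad/s.
Step 2 — Transfer function: H(jω) = jωL/(R + jωL).
Step 3 — Numerator jωL = j·10.78; denominator R + jωL = 190 + j10.78.
Step 4 — H = 0.003206 + j0.05653.
Step 5 — Magnitude: |H| = 0.05662 (-24.9 dB); phase: φ = 86.8°.

|H| = 0.05662 (-24.9 dB), φ = 86.8°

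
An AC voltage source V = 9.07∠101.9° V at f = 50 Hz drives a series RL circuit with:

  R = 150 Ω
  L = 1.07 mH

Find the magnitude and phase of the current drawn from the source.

Step 1 — Angular frequency: ω = 2π·f = 2π·50 = 314.2 rad/s.
Step 2 — Component impedances:
  R: Z = R = 150 Ω
  L: Z = jωL = j·314.2·0.00107 = 0 + j0.3362 Ω
Step 3 — Series combination: Z_total = R + L = 150 + j0.3362 Ω = 150∠0.1° Ω.
Step 4 — Source phasor: V = 9.07∠101.9° V = -1.87 + j8.875 V.
Step 5 — Ohm's law: I = V / Z_total = (-1.87 + j8.875) / (150 + j0.3362) = -0.01234 + j0.05919 A.
Step 6 — Convert to polar: |I| = 0.06047 A, ∠I = 101.8°.

I = 0.06047∠101.8° A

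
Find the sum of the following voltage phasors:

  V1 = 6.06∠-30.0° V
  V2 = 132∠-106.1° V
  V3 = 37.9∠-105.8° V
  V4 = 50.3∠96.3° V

Step 1 — Convert each phasor to rectangular form:
  V1 = 6.06·(cos(-30.0°) + j·sin(-30.0°)) = 5.248 - j3.03 V
  V2 = 132·(cos(-106.1°) + j·sin(-106.1°)) = -36.61 - j126.8 V
  V3 = 37.9·(cos(-105.8°) + j·sin(-105.8°)) = -10.32 - j36.47 V
  V4 = 50.3·(cos(96.3°) + j·sin(96.3°)) = -5.52 + j50 V
Step 2 — Sum components: V_total = -47.2 - j116.3 V.
Step 3 — Convert to polar: |V_total| = 125.5 V, ∠V_total = -112.1°.

V_total = 125.5∠-112.1° V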